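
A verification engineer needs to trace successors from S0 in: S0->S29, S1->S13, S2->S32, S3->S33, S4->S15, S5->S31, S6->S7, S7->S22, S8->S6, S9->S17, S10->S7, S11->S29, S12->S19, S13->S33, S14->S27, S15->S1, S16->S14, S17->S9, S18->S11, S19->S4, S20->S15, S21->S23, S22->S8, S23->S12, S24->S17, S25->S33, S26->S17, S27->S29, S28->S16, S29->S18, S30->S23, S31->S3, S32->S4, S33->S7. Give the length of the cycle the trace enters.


Trace from S0 until a state repeats:
  S0 -> S29 -> S18 -> S11 -> S29
S29 first seen at step 1, revisited at step 4.
Cycle length = 4 - 1 = 3

3


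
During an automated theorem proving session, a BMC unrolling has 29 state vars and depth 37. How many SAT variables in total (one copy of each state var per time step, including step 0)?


BMC unrolls to depth k, creating one copy of each state var for steps 0..k.
Step count = 37 + 1 = 38 (steps 0 through 37)
Vars per step = 29
Total = 29 * 38 = 1102

1102


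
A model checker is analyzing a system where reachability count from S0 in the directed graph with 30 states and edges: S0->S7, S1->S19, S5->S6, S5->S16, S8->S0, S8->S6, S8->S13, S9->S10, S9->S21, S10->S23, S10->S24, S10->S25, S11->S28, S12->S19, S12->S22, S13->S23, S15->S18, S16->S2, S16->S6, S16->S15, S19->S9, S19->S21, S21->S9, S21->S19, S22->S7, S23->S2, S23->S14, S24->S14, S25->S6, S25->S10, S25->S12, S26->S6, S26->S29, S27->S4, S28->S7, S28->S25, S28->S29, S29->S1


BFS from S0:
  layer 0: {S0}
  layer 1: {S7}
Reachable set: {S0, S7}
Count = 2

2


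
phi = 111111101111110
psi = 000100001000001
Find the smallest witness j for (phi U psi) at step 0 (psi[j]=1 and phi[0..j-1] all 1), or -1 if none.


(phi U psi) at 0: need smallest j with psi[j]=1 and phi[i]=1 for all i in [0,j).
Scan from step 0:
  step 0: phi=1, psi=0 -> continue
  step 1: phi=1, psi=0 -> continue
  step 2: phi=1, psi=0 -> continue
  step 3: psi=1 and phi held for [0,3) -> witness found
Witness step = 3

3


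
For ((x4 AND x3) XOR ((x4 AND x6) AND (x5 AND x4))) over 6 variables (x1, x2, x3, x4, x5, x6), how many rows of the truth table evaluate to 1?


Formula: ((x4 AND x3) XOR ((x4 AND x6) AND (x5 AND x4))) over 6 vars (64 rows)
Evaluate each row (x1, x2, x3, x4, x5, x6 as bits, MSB first):
  row 0 [000000]: ((0 AND 0) XOR ((0 AND 0) AND (0 AND 0))) -> 0
  row 1 [000001]: ((0 AND 0) XOR ((0 AND 1) AND (0 AND 0))) -> 0
  row 2 [000010]: ((0 AND 0) XOR ((0 AND 0) AND (1 AND 0))) -> 0
  row 3 [000011]: ((0 AND 0) XOR ((0 AND 1) AND (1 AND 0))) -> 0
  row 4 [000100]: ((1 AND 0) XOR ((1 AND 0) AND (0 AND 1))) -> 0
  (every remaining row is evaluated the same way; all 64 results are listed next)
Full result column, 8 rows per line (x1,x2,x3 fixed per line; x4,x5,x6 runs 000..111 left to right):
  rows 0-7 [x1,x2,x3=000]: 00000001  (ones: 1)
  rows 8-15 [x1,x2,x3=001]: 00001110  (ones: 3)
  rows 16-23 [x1,x2,x3=010]: 00000001  (ones: 1)
  rows 24-31 [x1,x2,x3=011]: 00001110  (ones: 3)
  rows 32-39 [x1,x2,x3=100]: 00000001  (ones: 1)
  rows 40-47 [x1,x2,x3=101]: 00001110  (ones: 3)
  rows 48-55 [x1,x2,x3=110]: 00000001  (ones: 1)
  rows 56-63 [x1,x2,x3=111]: 00001110  (ones: 3)
Count of 1-rows = 1+3+1+3+1+3+1+3 = 16

16


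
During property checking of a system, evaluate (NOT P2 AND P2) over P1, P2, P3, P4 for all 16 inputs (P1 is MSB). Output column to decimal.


Formula: (NOT P2 AND P2) over P1, P2, P3, P4 (16 rows)
Evaluate each row (bits = P1,P2,P3,P4, MSB first):
  row 0 [0000]: (NOT 0 AND 0) -> 0
  row 1 [0001]: (NOT 0 AND 0) -> 0
  row 2 [0010]: (NOT 0 AND 0) -> 0
  row 3 [0011]: (NOT 0 AND 0) -> 0
  row 4 [0100]: (NOT 1 AND 1) -> 0
  row 5 [0101]: (NOT 1 AND 1) -> 0
  row 6 [0110]: (NOT 1 AND 1) -> 0
  row 7 [0111]: (NOT 1 AND 1) -> 0
  row 8 [1000]: (NOT 0 AND 0) -> 0
  row 9 [1001]: (NOT 0 AND 0) -> 0
  row 10 [1010]: (NOT 0 AND 0) -> 0
  row 11 [1011]: (NOT 0 AND 0) -> 0
  row 12 [1100]: (NOT 1 AND 1) -> 0
  row 13 [1101]: (NOT 1 AND 1) -> 0
  row 14 [1110]: (NOT 1 AND 1) -> 0
  row 15 [1111]: (NOT 1 AND 1) -> 0
Full result column, 4 rows per line (P1,P2 fixed per line; P3,P4 runs 00..11 left to right):
  rows 0-3 [P1,P2=00]: 0000  = hex 0
  rows 4-7 [P1,P2=01]: 0000  = hex 0
  rows 8-11 [P1,P2=10]: 0000  = hex 0
  rows 12-15 [P1,P2=11]: 0000  = hex 0
Output column (row 0 .. row 15) = 0000000000000000
Output column grouped in 4s = 0000 0000 0000 0000 = 0x0000
Convert to decimal digit by digit (value = value*16 + digit):
  0 -> 0
  0*16 + 0 = 0
  0*16 + 0 = 0
  0*16 + 0 = 0
Decimal = 0

0


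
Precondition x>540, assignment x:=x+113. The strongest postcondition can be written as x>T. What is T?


Formula: sp(P, x:=E) = exists old_x. (x = E[old_x/x]) AND P[old_x/x] (old_x is the value of x before the assignment; eliminate old_x by solving x = E[old_x/x] for old_x)
Step 1: Precondition P: x>540, i.e. old_x > 540
Step 2: Assignment gives x = old_x + 113, so old_x = x - 113
Step 3: Substitute into P: x - 113 > 540
Step 4: Simplify: x > 540+113 = 653

653


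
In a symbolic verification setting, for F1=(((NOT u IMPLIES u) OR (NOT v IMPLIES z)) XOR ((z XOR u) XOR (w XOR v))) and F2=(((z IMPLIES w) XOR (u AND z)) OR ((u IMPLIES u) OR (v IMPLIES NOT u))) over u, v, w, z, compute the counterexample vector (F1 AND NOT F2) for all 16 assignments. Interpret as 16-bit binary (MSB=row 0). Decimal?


F1 = (((NOT u IMPLIES u) OR (NOT v IMPLIES z)) XOR ((z XOR u) XOR (w XOR v)))
F2 = (((z IMPLIES w) XOR (u AND z)) OR ((u IMPLIES u) OR (v IMPLIES NOT u)))
Counterexample to F1=>F2 is where F1=1 and F2=0.
Evaluate each row (bits = u,v,w,z, MSB first):
  row 0 [0000]: F1=0 F2=1 -> F1&~F2 -> 0
  row 1 [0001]: F1=0 F2=1 -> F1&~F2 -> 0
  row 2 [0010]: F1=1 F2=1 -> F1&~F2 -> 0
  row 3 [0011]: F1=1 F2=1 -> F1&~F2 -> 0
  row 4 [0100]: F1=0 F2=1 -> F1&~F2 -> 0
  row 5 [0101]: F1=1 F2=1 -> F1&~F2 -> 0
  row 6 [0110]: F1=1 F2=1 -> F1&~F2 -> 0
  row 7 [0111]: F1=0 F2=1 -> F1&~F2 -> 0
  row 8 [1000]: F1=0 F2=1 -> F1&~F2 -> 0
  row 9 [1001]: F1=1 F2=1 -> F1&~F2 -> 0
  row 10 [1010]: F1=1 F2=1 -> F1&~F2 -> 0
  row 11 [1011]: F1=0 F2=1 -> F1&~F2 -> 0
  row 12 [1100]: F1=1 F2=1 -> F1&~F2 -> 0
  row 13 [1101]: F1=0 F2=1 -> F1&~F2 -> 0
  row 14 [1110]: F1=0 F2=1 -> F1&~F2 -> 0
  row 15 [1111]: F1=1 F2=1 -> F1&~F2 -> 0
Full result column, 4 rows per line (u,v fixed per line; w,z runs 00..11 left to right):
  rows 0-3 [u,v=00]: 0000  = hex 0
  rows 4-7 [u,v=01]: 0000  = hex 0
  rows 8-11 [u,v=10]: 0000  = hex 0
  rows 12-15 [u,v=11]: 0000  = hex 0
Counterexample vector (row 0 .. row 15) = 0000000000000000
Output column grouped in 4s = 0000 0000 0000 0000 = 0x0000
Convert to decimal digit by digit (value = value*16 + digit):
  0 -> 0
  0*16 + 0 = 0
  0*16 + 0 = 0
  0*16 + 0 = 0
Decimal = 0

0


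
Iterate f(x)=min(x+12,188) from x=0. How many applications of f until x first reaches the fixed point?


Step 1: x=0, cap=188, increment=12
Step 2: x grows by 12 each step until capped at 188; fixed point is x=188
Step 3: iterations = ceil(188/12) = 16

16


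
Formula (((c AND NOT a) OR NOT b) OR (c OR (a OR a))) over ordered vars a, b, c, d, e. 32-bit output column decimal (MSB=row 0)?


Formula: (((c AND NOT a) OR NOT b) OR (c OR (a OR a))) over a, b, c, d, e (32 rows)
Evaluate each row (bits = a,b,c,d,e, MSB first):
  row 0 [00000]: (((0 AND NOT 0) OR NOT 0) OR (0 OR (0 OR 0))) -> 1
  row 1 [00001]: (((0 AND NOT 0) OR NOT 0) OR (0 OR (0 OR 0))) -> 1
  row 2 [00010]: (((0 AND NOT 0) OR NOT 0) OR (0 OR (0 OR 0))) -> 1
  row 3 [00011]: (((0 AND NOT 0) OR NOT 0) OR (0 OR (0 OR 0))) -> 1
  row 4 [00100]: (((1 AND NOT 0) OR NOT 0) OR (1 OR (0 OR 0))) -> 1
  row 5 [00101]: (((1 AND NOT 0) OR NOT 0) OR (1 OR (0 OR 0))) -> 1
  row 6 [00110]: (((1 AND NOT 0) OR NOT 0) OR (1 OR (0 OR 0))) -> 1
  row 7 [00111]: (((1 AND NOT 0) OR NOT 0) OR (1 OR (0 OR 0))) -> 1
  row 8 [01000]: (((0 AND NOT 0) OR NOT 1) OR (0 OR (0 OR 0))) -> 0
  row 9 [01001]: (((0 AND NOT 0) OR NOT 1) OR (0 OR (0 OR 0))) -> 0
  row 10 [01010]: (((0 AND NOT 0) OR NOT 1) OR (0 OR (0 OR 0))) -> 0
  row 11 [01011]: (((0 AND NOT 0) OR NOT 1) OR (0 OR (0 OR 0))) -> 0
  row 12 [01100]: (((1 AND NOT 0) OR NOT 1) OR (1 OR (0 OR 0))) -> 1
  row 13 [01101]: (((1 AND NOT 0) OR NOT 1) OR (1 OR (0 OR 0))) -> 1
  row 14 [01110]: (((1 AND NOT 0) OR NOT 1) OR (1 OR (0 OR 0))) -> 1
  row 15 [01111]: (((1 AND NOT 0) OR NOT 1) OR (1 OR (0 OR 0))) -> 1
  row 16 [10000]: (((0 AND NOT 1) OR NOT 0) OR (0 OR (1 OR 1))) -> 1
  row 17 [10001]: (((0 AND NOT 1) OR NOT 0) OR (0 OR (1 OR 1))) -> 1
  row 18 [10010]: (((0 AND NOT 1) OR NOT 0) OR (0 OR (1 OR 1))) -> 1
  row 19 [10011]: (((0 AND NOT 1) OR NOT 0) OR (0 OR (1 OR 1))) -> 1
  row 20 [10100]: (((1 AND NOT 1) OR NOT 0) OR (1 OR (1 OR 1))) -> 1
  row 21 [10101]: (((1 AND NOT 1) OR NOT 0) OR (1 OR (1 OR 1))) -> 1
  row 22 [10110]: (((1 AND NOT 1) OR NOT 0) OR (1 OR (1 OR 1))) -> 1
  row 23 [10111]: (((1 AND NOT 1) OR NOT 0) OR (1 OR (1 OR 1))) -> 1
  row 24 [11000]: (((0 AND NOT 1) OR NOT 1) OR (0 OR (1 OR 1))) -> 1
  row 25 [11001]: (((0 AND NOT 1) OR NOT 1) OR (0 OR (1 OR 1))) -> 1
  row 26 [11010]: (((0 AND NOT 1) OR NOT 1) OR (0 OR (1 OR 1))) -> 1
  row 27 [11011]: (((0 AND NOT 1) OR NOT 1) OR (0 OR (1 OR 1))) -> 1
  row 28 [11100]: (((1 AND NOT 1) OR NOT 1) OR (1 OR (1 OR 1))) -> 1
  row 29 [11101]: (((1 AND NOT 1) OR NOT 1) OR (1 OR (1 OR 1))) -> 1
  row 30 [11110]: (((1 AND NOT 1) OR NOT 1) OR (1 OR (1 OR 1))) -> 1
  row 31 [11111]: (((1 AND NOT 1) OR NOT 1) OR (1 OR (1 OR 1))) -> 1
Full result column, 4 rows per line (a,b,c fixed per line; d,e runs 00..11 left to right):
  rows 0-3 [a,b,c=000]: 1111  = hex F
  rows 4-7 [a,b,c=001]: 1111  = hex F
  rows 8-11 [a,b,c=010]: 0000  = hex 0
  rows 12-15 [a,b,c=011]: 1111  = hex F
  rows 16-19 [a,b,c=100]: 1111  = hex F
  rows 20-23 [a,b,c=101]: 1111  = hex F
  rows 24-27 [a,b,c=110]: 1111  = hex F
  rows 28-31 [a,b,c=111]: 1111  = hex F
Output column (row 0 .. row 31) = 11111111000011111111111111111111
Output column grouped in 4s = 1111 1111 0000 1111 1111 1111 1111 1111 = 0xFF0FFFFF
Convert to decimal digit by digit (value = value*16 + digit):
  F -> 15
  15*16 + 15 (F) = 255
  255*16 + 0 = 4080
  4080*16 + 15 (F) = 65295
  65295*16 + 15 (F) = 1044735
  1044735*16 + 15 (F) = 16715775
  16715775*16 + 15 (F) = 267452415
  267452415*16 + 15 (F) = 4279238655
Decimal = 4279238655

4279238655


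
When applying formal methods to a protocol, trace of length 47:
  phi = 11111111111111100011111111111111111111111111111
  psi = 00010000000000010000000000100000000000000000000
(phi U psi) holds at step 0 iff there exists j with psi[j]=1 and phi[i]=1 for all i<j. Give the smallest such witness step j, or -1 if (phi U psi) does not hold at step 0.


(phi U psi) at 0: need smallest j with psi[j]=1 and phi[i]=1 for all i in [0,j).
Scan from step 0:
  step 0: phi=1, psi=0 -> continue
  step 1: phi=1, psi=0 -> continue
  step 2: phi=1, psi=0 -> continue
  step 3: psi=1 and phi held for [0,3) -> witness found
Witness step = 3

3


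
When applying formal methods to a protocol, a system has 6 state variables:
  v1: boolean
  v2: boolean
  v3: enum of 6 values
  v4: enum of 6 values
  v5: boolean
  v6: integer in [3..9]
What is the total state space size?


State space = product of domain sizes of all variables.
Domain sizes:
  v1 (boolean): 2
  v2 (boolean): 2
  v3 (enum of 6 values): 6
  v4 (enum of 6 values): 6
  v5 (boolean): 2
  v6 (integer in [3..9]): 7
Product = 2 * 2 * 6 * 6 * 2 * 7 = 2016

2016


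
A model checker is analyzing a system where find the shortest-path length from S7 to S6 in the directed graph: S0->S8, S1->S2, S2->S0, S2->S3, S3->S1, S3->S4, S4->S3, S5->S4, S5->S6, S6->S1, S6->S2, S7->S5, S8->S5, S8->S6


BFS layer-by-layer from S7:
  dist 0: {S7}
  dist 1: {S5}
  dist 2: {S4, S6}
  -> S6 reached at distance 2
Shortest path length = 2

2


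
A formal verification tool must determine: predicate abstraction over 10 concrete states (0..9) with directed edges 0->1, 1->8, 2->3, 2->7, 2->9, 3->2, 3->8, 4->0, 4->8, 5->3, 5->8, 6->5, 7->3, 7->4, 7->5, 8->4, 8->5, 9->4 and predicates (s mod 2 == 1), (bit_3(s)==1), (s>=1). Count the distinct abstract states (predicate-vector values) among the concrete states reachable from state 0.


BFS from 0:
Concrete reachable: {0, 1, 2, 3, 4, 5, 7, 8, 9}
Abstract via predicates (s mod 2 == 1), (bit_3(s)==1), (s>=1):
  (0,0,0) <- {0}
  (0,0,1) <- {2, 4}
  (0,1,1) <- {8}
  (1,0,1) <- {1, 3, 5, 7}
  (1,1,1) <- {9}
Distinct abstract states = 5

5


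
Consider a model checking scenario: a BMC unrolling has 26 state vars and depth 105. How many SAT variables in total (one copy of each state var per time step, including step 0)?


BMC unrolls to depth k, creating one copy of each state var for steps 0..k.
Step count = 105 + 1 = 106 (steps 0 through 105)
Vars per step = 26
Total = 26 * 106 = 2756

2756


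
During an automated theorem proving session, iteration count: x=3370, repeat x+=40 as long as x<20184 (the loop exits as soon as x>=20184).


Step 1: x goes from 3370 toward 20184 by 40; the body runs while x<20184, so iterations = ceil((bound-start)/step)
Step 2: Distance=16814
Step 3: ceil(16814/40)=421

421


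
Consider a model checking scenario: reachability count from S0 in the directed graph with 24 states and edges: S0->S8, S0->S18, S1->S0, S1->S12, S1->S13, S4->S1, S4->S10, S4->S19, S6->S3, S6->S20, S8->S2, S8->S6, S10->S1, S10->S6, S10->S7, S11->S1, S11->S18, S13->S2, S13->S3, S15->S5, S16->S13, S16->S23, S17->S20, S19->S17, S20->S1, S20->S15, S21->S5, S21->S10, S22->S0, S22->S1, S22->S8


BFS from S0:
  layer 0: {S0}
  layer 1: {S8, S18}
  layer 2: {S2, S6}
  layer 3: {S3, S20}
  layer 4: {S1, S15}
  layer 5: {S5, S12, S13}
Reachable set: {S0, S1, S2, S3, S5, S6, S8, S12, S13, S15, S18, S20}
Count = 12

12


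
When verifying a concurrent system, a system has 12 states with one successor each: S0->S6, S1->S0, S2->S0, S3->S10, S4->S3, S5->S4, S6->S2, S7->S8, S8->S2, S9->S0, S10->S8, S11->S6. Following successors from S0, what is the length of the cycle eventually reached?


Trace from S0 until a state repeats:
  S0 -> S6 -> S2 -> S0
S0 first seen at step 0, revisited at step 3.
Cycle length = 3 - 0 = 3

3


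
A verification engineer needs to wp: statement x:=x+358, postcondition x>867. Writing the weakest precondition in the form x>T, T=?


Formula: wp(x:=E, P) = P[E/x] (substitute E for x in postcondition)
Step 1: Postcondition: x>867
Step 2: Substitute x+358 for x: x+358>867
Step 3: Solve for x: x > 867-358 = 509

509


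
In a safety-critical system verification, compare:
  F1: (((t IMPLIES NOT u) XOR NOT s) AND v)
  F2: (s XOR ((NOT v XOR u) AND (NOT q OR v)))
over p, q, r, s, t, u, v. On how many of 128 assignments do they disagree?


F1 = (((t IMPLIES NOT u) XOR NOT s) AND v)
F2 = (s XOR ((NOT v XOR u) AND (NOT q OR v)))
Evaluate both on each of 128 rows (bits = p,q,r,s,t,u,v):
  row 0 [0000000]: F1=0 F2=1 (differ) -> 1
  row 1 [0000001]: F1=0 F2=0 -> 0
  row 2 [0000010]: F1=0 F2=0 -> 0
  row 3 [0000011]: F1=0 F2=1 (differ) -> 1
  row 4 [0000100]: F1=0 F2=1 (differ) -> 1
  (every remaining row is evaluated the same way; all 128 results are listed next)
Full result column, 8 rows per line (p,q,r,s fixed per line; t,u,v runs 000..111 left to right):
  rows 0-7 [p,q,r,s=0000]: 10011000  (ones: 3)
  rows 8-15 [p,q,r,s=0001]: 00110010  (ones: 3)
  rows 16-23 [p,q,r,s=0010]: 10011000  (ones: 3)
  rows 24-31 [p,q,r,s=0011]: 00110010  (ones: 3)
  rows 32-39 [p,q,r,s=0100]: 00010000  (ones: 1)
  rows 40-47 [p,q,r,s=0101]: 10111010  (ones: 5)
  rows 48-55 [p,q,r,s=0110]: 00010000  (ones: 1)
  rows 56-63 [p,q,r,s=0111]: 10111010  (ones: 5)
  rows 64-71 [p,q,r,s=1000]: 10011000  (ones: 3)
  rows 72-79 [p,q,r,s=1001]: 00110010  (ones: 3)
  rows 80-87 [p,q,r,s=1010]: 10011000  (ones: 3)
  rows 88-95 [p,q,r,s=1011]: 00110010  (ones: 3)
  rows 96-103 [p,q,r,s=1100]: 00010000  (ones: 1)
  rows 104-111 [p,q,r,s=1101]: 10111010  (ones: 5)
  rows 112-119 [p,q,r,s=1110]: 00010000  (ones: 1)
  rows 120-127 [p,q,r,s=1111]: 10111010  (ones: 5)
Disagreements = 3+3+3+3+1+5+1+5+3+3+3+3+1+5+1+5 = 48

48


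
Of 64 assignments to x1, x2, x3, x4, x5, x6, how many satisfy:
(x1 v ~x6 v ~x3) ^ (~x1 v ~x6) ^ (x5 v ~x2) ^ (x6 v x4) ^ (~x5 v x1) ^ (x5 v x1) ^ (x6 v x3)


CNF with 7 clauses over 6 vars (64 assignments).
An assignment satisfies CNF iff every clause has >=1 true literal.
Check each row (bits = x1,x2,x3,x4,x5,x6; clause T/F shown):
  row 0 [000000]: clauses=TTTFTFF -> 0
  row 1 [000001]: clauses=TTTTTFT -> 0
  row 2 [000010]: clauses=TTTFFTF -> 0
  row 3 [000011]: clauses=TTTTFTT -> 0
  row 4 [000100]: clauses=TTTTTFF -> 0
  (every remaining row is evaluated the same way; all 64 results are listed next)
Full result column, 8 rows per line (x1,x2,x3 fixed per line; x4,x5,x6 runs 000..111 left to right):
  rows 0-7 [x1,x2,x3=000]: 00000000  (ones: 0)
  rows 8-15 [x1,x2,x3=001]: 00000000  (ones: 0)
  rows 16-23 [x1,x2,x3=010]: 00000000  (ones: 0)
  rows 24-31 [x1,x2,x3=011]: 00000000  (ones: 0)
  rows 32-39 [x1,x2,x3=100]: 00000000  (ones: 0)
  rows 40-47 [x1,x2,x3=101]: 00001010  (ones: 2)
  rows 48-55 [x1,x2,x3=110]: 00000000  (ones: 0)
  rows 56-63 [x1,x2,x3=111]: 00000010  (ones: 1)
Satisfying assignments = 0+0+0+0+0+2+0+1 = 3

3


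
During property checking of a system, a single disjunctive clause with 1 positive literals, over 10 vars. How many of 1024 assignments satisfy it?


Step 1: Total=2^10=1024
Step 2: Unsat when all 1 false: 2^9=512
Step 3: Sat=1024-512=512

512


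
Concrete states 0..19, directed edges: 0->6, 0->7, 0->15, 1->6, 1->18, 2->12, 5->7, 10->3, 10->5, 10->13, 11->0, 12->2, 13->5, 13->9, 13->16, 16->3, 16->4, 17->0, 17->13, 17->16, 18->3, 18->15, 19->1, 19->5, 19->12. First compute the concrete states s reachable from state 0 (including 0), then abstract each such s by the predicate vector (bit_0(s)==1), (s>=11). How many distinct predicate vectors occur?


BFS from 0:
Concrete reachable: {0, 6, 7, 15}
Abstract via predicates (bit_0(s)==1), (s>=11):
  (0,0) <- {0, 6}
  (1,0) <- {7}
  (1,1) <- {15}
Distinct abstract states = 3

3


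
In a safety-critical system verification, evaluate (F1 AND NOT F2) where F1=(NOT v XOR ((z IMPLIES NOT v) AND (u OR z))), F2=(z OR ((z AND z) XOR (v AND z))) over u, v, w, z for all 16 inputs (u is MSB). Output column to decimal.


F1 = (NOT v XOR ((z IMPLIES NOT v) AND (u OR z)))
F2 = (z OR ((z AND z) XOR (v AND z)))
Counterexample to F1=>F2 is where F1=1 and F2=0.
Evaluate each row (bits = u,v,w,z, MSB first):
  row 0 [0000]: F1=1 F2=0 -> F1&~F2 -> 1
  row 1 [0001]: F1=0 F2=1 -> F1&~F2 -> 0
  row 2 [0010]: F1=1 F2=0 -> F1&~F2 -> 1
  row 3 [0011]: F1=0 F2=1 -> F1&~F2 -> 0
  row 4 [0100]: F1=0 F2=0 -> F1&~F2 -> 0
  row 5 [0101]: F1=0 F2=1 -> F1&~F2 -> 0
  row 6 [0110]: F1=0 F2=0 -> F1&~F2 -> 0
  row 7 [0111]: F1=0 F2=1 -> F1&~F2 -> 0
  row 8 [1000]: F1=0 F2=0 -> F1&~F2 -> 0
  row 9 [1001]: F1=0 F2=1 -> F1&~F2 -> 0
  row 10 [1010]: F1=0 F2=0 -> F1&~F2 -> 0
  row 11 [1011]: F1=0 F2=1 -> F1&~F2 -> 0
  row 12 [1100]: F1=1 F2=0 -> F1&~F2 -> 1
  row 13 [1101]: F1=0 F2=1 -> F1&~F2 -> 0
  row 14 [1110]: F1=1 F2=0 -> F1&~F2 -> 1
  row 15 [1111]: F1=0 F2=1 -> F1&~F2 -> 0
Full result column, 4 rows per line (u,v fixed per line; w,z runs 00..11 left to right):
  rows 0-3 [u,v=00]: 1010  = hex A
  rows 4-7 [u,v=01]: 0000  = hex 0
  rows 8-11 [u,v=10]: 0000  = hex 0
  rows 12-15 [u,v=11]: 1010  = hex A
Counterexample vector (row 0 .. row 15) = 1010000000001010
Output column grouped in 4s = 1010 0000 0000 1010 = 0xA00A
Convert to decimal digit by digit (value = value*16 + digit):
  A -> 10
  10*16 + 0 = 160
  160*16 + 0 = 2560
  2560*16 + 10 (A) = 40970
Decimal = 40970

40970


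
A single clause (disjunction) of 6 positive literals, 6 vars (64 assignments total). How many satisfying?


Step 1: Total=2^6=64
Step 2: Unsat when all 6 false: 2^0=1
Step 3: Sat=64-1=63

63


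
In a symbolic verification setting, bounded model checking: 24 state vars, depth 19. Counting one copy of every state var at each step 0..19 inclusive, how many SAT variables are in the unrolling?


BMC unrolls to depth k, creating one copy of each state var for steps 0..k.
Step count = 19 + 1 = 20 (steps 0 through 19)
Vars per step = 24
Total = 24 * 20 = 480

480


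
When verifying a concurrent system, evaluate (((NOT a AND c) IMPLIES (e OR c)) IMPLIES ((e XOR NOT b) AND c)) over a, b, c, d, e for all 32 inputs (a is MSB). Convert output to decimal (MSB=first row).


Formula: (((NOT a AND c) IMPLIES (e OR c)) IMPLIES ((e XOR NOT b) AND c)) over a, b, c, d, e (32 rows)
Evaluate each row (bits = a,b,c,d,e, MSB first):
  row 0 [00000]: (((NOT 0 AND 0) IMPLIES (0 OR 0)) IMPLIES ((0 XOR NOT 0) AND 0)) -> 0
  row 1 [00001]: (((NOT 0 AND 0) IMPLIES (1 OR 0)) IMPLIES ((1 XOR NOT 0) AND 0)) -> 0
  row 2 [00010]: (((NOT 0 AND 0) IMPLIES (0 OR 0)) IMPLIES ((0 XOR NOT 0) AND 0)) -> 0
  row 3 [00011]: (((NOT 0 AND 0) IMPLIES (1 OR 0)) IMPLIES ((1 XOR NOT 0) AND 0)) -> 0
  row 4 [00100]: (((NOT 0 AND 1) IMPLIES (0 OR 1)) IMPLIES ((0 XOR NOT 0) AND 1)) -> 1
  row 5 [00101]: (((NOT 0 AND 1) IMPLIES (1 OR 1)) IMPLIES ((1 XOR NOT 0) AND 1)) -> 0
  row 6 [00110]: (((NOT 0 AND 1) IMPLIES (0 OR 1)) IMPLIES ((0 XOR NOT 0) AND 1)) -> 1
  row 7 [00111]: (((NOT 0 AND 1) IMPLIES (1 OR 1)) IMPLIES ((1 XOR NOT 0) AND 1)) -> 0
  row 8 [01000]: (((NOT 0 AND 0) IMPLIES (0 OR 0)) IMPLIES ((0 XOR NOT 1) AND 0)) -> 0
  row 9 [01001]: (((NOT 0 AND 0) IMPLIES (1 OR 0)) IMPLIES ((1 XOR NOT 1) AND 0)) -> 0
  row 10 [01010]: (((NOT 0 AND 0) IMPLIES (0 OR 0)) IMPLIES ((0 XOR NOT 1) AND 0)) -> 0
  row 11 [01011]: (((NOT 0 AND 0) IMPLIES (1 OR 0)) IMPLIES ((1 XOR NOT 1) AND 0)) -> 0
  row 12 [01100]: (((NOT 0 AND 1) IMPLIES (0 OR 1)) IMPLIES ((0 XOR NOT 1) AND 1)) -> 0
  row 13 [01101]: (((NOT 0 AND 1) IMPLIES (1 OR 1)) IMPLIES ((1 XOR NOT 1) AND 1)) -> 1
  row 14 [01110]: (((NOT 0 AND 1) IMPLIES (0 OR 1)) IMPLIES ((0 XOR NOT 1) AND 1)) -> 0
  row 15 [01111]: (((NOT 0 AND 1) IMPLIES (1 OR 1)) IMPLIES ((1 XOR NOT 1) AND 1)) -> 1
  row 16 [10000]: (((NOT 1 AND 0) IMPLIES (0 OR 0)) IMPLIES ((0 XOR NOT 0) AND 0)) -> 0
  row 17 [10001]: (((NOT 1 AND 0) IMPLIES (1 OR 0)) IMPLIES ((1 XOR NOT 0) AND 0)) -> 0
  row 18 [10010]: (((NOT 1 AND 0) IMPLIES (0 OR 0)) IMPLIES ((0 XOR NOT 0) AND 0)) -> 0
  row 19 [10011]: (((NOT 1 AND 0) IMPLIES (1 OR 0)) IMPLIES ((1 XOR NOT 0) AND 0)) -> 0
  row 20 [10100]: (((NOT 1 AND 1) IMPLIES (0 OR 1)) IMPLIES ((0 XOR NOT 0) AND 1)) -> 1
  row 21 [10101]: (((NOT 1 AND 1) IMPLIES (1 OR 1)) IMPLIES ((1 XOR NOT 0) AND 1)) -> 0
  row 22 [10110]: (((NOT 1 AND 1) IMPLIES (0 OR 1)) IMPLIES ((0 XOR NOT 0) AND 1)) -> 1
  row 23 [10111]: (((NOT 1 AND 1) IMPLIES (1 OR 1)) IMPLIES ((1 XOR NOT 0) AND 1)) -> 0
  row 24 [11000]: (((NOT 1 AND 0) IMPLIES (0 OR 0)) IMPLIES ((0 XOR NOT 1) AND 0)) -> 0
  row 25 [11001]: (((NOT 1 AND 0) IMPLIES (1 OR 0)) IMPLIES ((1 XOR NOT 1) AND 0)) -> 0
  row 26 [11010]: (((NOT 1 AND 0) IMPLIES (0 OR 0)) IMPLIES ((0 XOR NOT 1) AND 0)) -> 0
  row 27 [11011]: (((NOT 1 AND 0) IMPLIES (1 OR 0)) IMPLIES ((1 XOR NOT 1) AND 0)) -> 0
  row 28 [11100]: (((NOT 1 AND 1) IMPLIES (0 OR 1)) IMPLIES ((0 XOR NOT 1) AND 1)) -> 0
  row 29 [11101]: (((NOT 1 AND 1) IMPLIES (1 OR 1)) IMPLIES ((1 XOR NOT 1) AND 1)) -> 1
  row 30 [11110]: (((NOT 1 AND 1) IMPLIES (0 OR 1)) IMPLIES ((0 XOR NOT 1) AND 1)) -> 0
  row 31 [11111]: (((NOT 1 AND 1) IMPLIES (1 OR 1)) IMPLIES ((1 XOR NOT 1) AND 1)) -> 1
Full result column, 4 rows per line (a,b,c fixed per line; d,e runs 00..11 left to right):
  rows 0-3 [a,b,c=000]: 0000  = hex 0
  rows 4-7 [a,b,c=001]: 1010  = hex A
  rows 8-11 [a,b,c=010]: 0000  = hex 0
  rows 12-15 [a,b,c=011]: 0101  = hex 5
  rows 16-19 [a,b,c=100]: 0000  = hex 0
  rows 20-23 [a,b,c=101]: 1010  = hex A
  rows 24-27 [a,b,c=110]: 0000  = hex 0
  rows 28-31 [a,b,c=111]: 0101  = hex 5
Output column (row 0 .. row 31) = 00001010000001010000101000000101
Output column grouped in 4s = 0000 1010 0000 0101 0000 1010 0000 0101 = 0x0A050A05
Convert to decimal digit by digit (value = value*16 + digit):
  0 -> 0
  0*16 + 10 (A) = 10
  10*16 + 0 = 160
  160*16 + 5 = 2565
  2565*16 + 0 = 41040
  41040*16 + 10 (A) = 656650
  656650*16 + 0 = 10506400
  10506400*16 + 5 = 168102405
Decimal = 168102405

168102405


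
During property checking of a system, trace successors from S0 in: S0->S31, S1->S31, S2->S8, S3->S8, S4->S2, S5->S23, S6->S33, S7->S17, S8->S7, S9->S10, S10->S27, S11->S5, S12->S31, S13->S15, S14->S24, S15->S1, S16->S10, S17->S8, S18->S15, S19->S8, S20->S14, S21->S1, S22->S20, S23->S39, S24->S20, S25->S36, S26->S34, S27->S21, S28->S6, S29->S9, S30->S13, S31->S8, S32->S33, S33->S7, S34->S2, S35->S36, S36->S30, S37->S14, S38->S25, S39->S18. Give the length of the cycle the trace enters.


Trace from S0 until a state repeats:
  S0 -> S31 -> S8 -> S7 -> S17 -> S8
S8 first seen at step 2, revisited at step 5.
Cycle length = 5 - 2 = 3

3


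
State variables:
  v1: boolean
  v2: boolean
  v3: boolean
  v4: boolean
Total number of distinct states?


State space = product of domain sizes of all variables.
Domain sizes:
  v1 (boolean): 2
  v2 (boolean): 2
  v3 (boolean): 2
  v4 (boolean): 2
Product = 2 * 2 * 2 * 2 = 16

16


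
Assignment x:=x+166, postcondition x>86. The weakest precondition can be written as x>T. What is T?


Formula: wp(x:=E, P) = P[E/x] (substitute E for x in postcondition)
Step 1: Postcondition: x>86
Step 2: Substitute x+166 for x: x+166>86
Step 3: Solve for x: x > 86-166 = -80

-80


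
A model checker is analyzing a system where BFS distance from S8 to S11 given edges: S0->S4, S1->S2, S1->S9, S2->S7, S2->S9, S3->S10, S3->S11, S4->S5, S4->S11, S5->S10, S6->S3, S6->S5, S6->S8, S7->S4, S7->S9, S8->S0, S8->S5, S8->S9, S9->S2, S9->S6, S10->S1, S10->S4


BFS layer-by-layer from S8:
  dist 0: {S8}
  dist 1: {S0, S5, S9}
  dist 2: {S2, S4, S6, S10}
  dist 3: {S1, S3, S7, S11}
  -> S11 reached at distance 3
Shortest path length = 3

3


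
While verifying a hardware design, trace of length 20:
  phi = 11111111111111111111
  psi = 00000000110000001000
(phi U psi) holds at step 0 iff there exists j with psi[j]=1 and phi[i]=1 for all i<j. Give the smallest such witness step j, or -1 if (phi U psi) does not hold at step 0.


(phi U psi) at 0: need smallest j with psi[j]=1 and phi[i]=1 for all i in [0,j).
Scan from step 0:
  step 0: phi=1, psi=0 -> continue
  step 1: phi=1, psi=0 -> continue
  step 2: phi=1, psi=0 -> continue
  step 3: phi=1, psi=0 -> continue
  step 8: psi=1 and phi held for [0,8) -> witness found
Witness step = 8

8


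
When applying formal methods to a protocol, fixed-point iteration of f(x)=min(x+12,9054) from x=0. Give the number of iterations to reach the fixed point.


Step 1: x=0, cap=9054, increment=12
Step 2: x grows by 12 each step until capped at 9054; fixed point is x=9054
Step 3: iterations = ceil(9054/12) = 755

755


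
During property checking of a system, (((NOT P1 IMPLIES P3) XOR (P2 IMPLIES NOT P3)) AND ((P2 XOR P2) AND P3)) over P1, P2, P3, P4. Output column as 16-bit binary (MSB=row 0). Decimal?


Formula: (((NOT P1 IMPLIES P3) XOR (P2 IMPLIES NOT P3)) AND ((P2 XOR P2) AND P3)) over P1, P2, P3, P4 (16 rows)
Evaluate each row (bits = P1,P2,P3,P4, MSB first):
  row 0 [0000]: (((NOT 0 IMPLIES 0) XOR (0 IMPLIES NOT 0)) AND ((0 XOR 0) AND 0)) -> 0
  row 1 [0001]: (((NOT 0 IMPLIES 0) XOR (0 IMPLIES NOT 0)) AND ((0 XOR 0) AND 0)) -> 0
  row 2 [0010]: (((NOT 0 IMPLIES 1) XOR (0 IMPLIES NOT 1)) AND ((0 XOR 0) AND 1)) -> 0
  row 3 [0011]: (((NOT 0 IMPLIES 1) XOR (0 IMPLIES NOT 1)) AND ((0 XOR 0) AND 1)) -> 0
  row 4 [0100]: (((NOT 0 IMPLIES 0) XOR (1 IMPLIES NOT 0)) AND ((1 XOR 1) AND 0)) -> 0
  row 5 [0101]: (((NOT 0 IMPLIES 0) XOR (1 IMPLIES NOT 0)) AND ((1 XOR 1) AND 0)) -> 0
  row 6 [0110]: (((NOT 0 IMPLIES 1) XOR (1 IMPLIES NOT 1)) AND ((1 XOR 1) AND 1)) -> 0
  row 7 [0111]: (((NOT 0 IMPLIES 1) XOR (1 IMPLIES NOT 1)) AND ((1 XOR 1) AND 1)) -> 0
  row 8 [1000]: (((NOT 1 IMPLIES 0) XOR (0 IMPLIES NOT 0)) AND ((0 XOR 0) AND 0)) -> 0
  row 9 [1001]: (((NOT 1 IMPLIES 0) XOR (0 IMPLIES NOT 0)) AND ((0 XOR 0) AND 0)) -> 0
  row 10 [1010]: (((NOT 1 IMPLIES 1) XOR (0 IMPLIES NOT 1)) AND ((0 XOR 0) AND 1)) -> 0
  row 11 [1011]: (((NOT 1 IMPLIES 1) XOR (0 IMPLIES NOT 1)) AND ((0 XOR 0) AND 1)) -> 0
  row 12 [1100]: (((NOT 1 IMPLIES 0) XOR (1 IMPLIES NOT 0)) AND ((1 XOR 1) AND 0)) -> 0
  row 13 [1101]: (((NOT 1 IMPLIES 0) XOR (1 IMPLIES NOT 0)) AND ((1 XOR 1) AND 0)) -> 0
  row 14 [1110]: (((NOT 1 IMPLIES 1) XOR (1 IMPLIES NOT 1)) AND ((1 XOR 1) AND 1)) -> 0
  row 15 [1111]: (((NOT 1 IMPLIES 1) XOR (1 IMPLIES NOT 1)) AND ((1 XOR 1) AND 1)) -> 0
Full result column, 4 rows per line (P1,P2 fixed per line; P3,P4 runs 00..11 left to right):
  rows 0-3 [P1,P2=00]: 0000  = hex 0
  rows 4-7 [P1,P2=01]: 0000  = hex 0
  rows 8-11 [P1,P2=10]: 0000  = hex 0
  rows 12-15 [P1,P2=11]: 0000  = hex 0
Output column (row 0 .. row 15) = 0000000000000000
Output column grouped in 4s = 0000 0000 0000 0000 = 0x0000
Convert to decimal digit by digit (value = value*16 + digit):
  0 -> 0
  0*16 + 0 = 0
  0*16 + 0 = 0
  0*16 + 0 = 0
Decimal = 0

0


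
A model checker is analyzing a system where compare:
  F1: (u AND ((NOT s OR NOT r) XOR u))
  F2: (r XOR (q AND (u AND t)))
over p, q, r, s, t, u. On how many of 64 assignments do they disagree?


F1 = (u AND ((NOT s OR NOT r) XOR u))
F2 = (r XOR (q AND (u AND t)))
Evaluate both on each of 64 rows (bits = p,q,r,s,t,u):
  row 0 [000000]: F1=0 F2=0 -> 0
  row 1 [000001]: F1=0 F2=0 -> 0
  row 2 [000010]: F1=0 F2=0 -> 0
  row 3 [000011]: F1=0 F2=0 -> 0
  row 4 [000100]: F1=0 F2=0 -> 0
  (every remaining row is evaluated the same way; all 64 results are listed next)
Full result column, 8 rows per line (p,q,r fixed per line; s,t,u runs 000..111 left to right):
  rows 0-7 [p,q,r=000]: 00000000  (ones: 0)
  rows 8-15 [p,q,r=001]: 11111010  (ones: 6)
  rows 16-23 [p,q,r=010]: 00010001  (ones: 2)
  rows 24-31 [p,q,r=011]: 11101011  (ones: 6)
  rows 32-39 [p,q,r=100]: 00000000  (ones: 0)
  rows 40-47 [p,q,r=101]: 11111010  (ones: 6)
  rows 48-55 [p,q,r=110]: 00010001  (ones: 2)
  rows 56-63 [p,q,r=111]: 11101011  (ones: 6)
Disagreements = 0+6+2+6+0+6+2+6 = 28

28


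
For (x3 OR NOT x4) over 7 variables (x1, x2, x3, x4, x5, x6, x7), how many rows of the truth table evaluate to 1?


Formula: (x3 OR NOT x4) over 7 vars (128 rows)
Evaluate each row (x1, x2, x3, x4, x5, x6, x7 as bits, MSB first):
  row 0 [0000000]: (0 OR NOT 0) -> 1
  row 1 [0000001]: (0 OR NOT 0) -> 1
  row 2 [0000010]: (0 OR NOT 0) -> 1
  row 3 [0000011]: (0 OR NOT 0) -> 1
  row 4 [0000100]: (0 OR NOT 0) -> 1
  (every remaining row is evaluated the same way; all 128 results are listed next)
Full result column, 8 rows per line (x1,x2,x3,x4 fixed per line; x5,x6,x7 runs 000..111 left to right):
  rows 0-7 [x1,x2,x3,x4=0000]: 11111111  (ones: 8)
  rows 8-15 [x1,x2,x3,x4=0001]: 00000000  (ones: 0)
  rows 16-23 [x1,x2,x3,x4=0010]: 11111111  (ones: 8)
  rows 24-31 [x1,x2,x3,x4=0011]: 11111111  (ones: 8)
  rows 32-39 [x1,x2,x3,x4=0100]: 11111111  (ones: 8)
  rows 40-47 [x1,x2,x3,x4=0101]: 00000000  (ones: 0)
  rows 48-55 [x1,x2,x3,x4=0110]: 11111111  (ones: 8)
  rows 56-63 [x1,x2,x3,x4=0111]: 11111111  (ones: 8)
  rows 64-71 [x1,x2,x3,x4=1000]: 11111111  (ones: 8)
  rows 72-79 [x1,x2,x3,x4=1001]: 00000000  (ones: 0)
  rows 80-87 [x1,x2,x3,x4=1010]: 11111111  (ones: 8)
  rows 88-95 [x1,x2,x3,x4=1011]: 11111111  (ones: 8)
  rows 96-103 [x1,x2,x3,x4=1100]: 11111111  (ones: 8)
  rows 104-111 [x1,x2,x3,x4=1101]: 00000000  (ones: 0)
  rows 112-119 [x1,x2,x3,x4=1110]: 11111111  (ones: 8)
  rows 120-127 [x1,x2,x3,x4=1111]: 11111111  (ones: 8)
Count of 1-rows = 8+0+8+8+8+0+8+8+8+0+8+8+8+0+8+8 = 96

96


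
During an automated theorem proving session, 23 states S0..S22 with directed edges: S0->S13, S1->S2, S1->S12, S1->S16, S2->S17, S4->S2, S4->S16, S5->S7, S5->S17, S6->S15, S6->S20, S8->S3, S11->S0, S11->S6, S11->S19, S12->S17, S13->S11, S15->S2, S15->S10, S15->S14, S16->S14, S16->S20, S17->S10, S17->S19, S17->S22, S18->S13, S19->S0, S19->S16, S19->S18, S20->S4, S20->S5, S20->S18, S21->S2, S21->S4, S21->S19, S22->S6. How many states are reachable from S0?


BFS from S0:
  layer 0: {S0}
  layer 1: {S13}
  layer 2: {S11}
  layer 3: {S6, S19}
  layer 4: {S15, S16, S18, S20}
  layer 5: {S2, S4, S5, S10, S14}
  layer 6: {S7, S17}
  layer 7: {S22}
Reachable set: {S0, S2, S4, S5, S6, S7, S10, S11, S13, S14, S15, S16, S17, S18, S19, S20, S22}
Count = 17

17


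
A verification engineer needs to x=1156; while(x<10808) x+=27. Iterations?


Step 1: x goes from 1156 toward 10808 by 27; the body runs while x<10808, so iterations = ceil((bound-start)/step)
Step 2: Distance=9652
Step 3: ceil(9652/27)=358

358


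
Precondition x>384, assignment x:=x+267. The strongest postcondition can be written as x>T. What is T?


Formula: sp(P, x:=E) = exists old_x. (x = E[old_x/x]) AND P[old_x/x] (old_x is the value of x before the assignment; eliminate old_x by solving x = E[old_x/x] for old_x)
Step 1: Precondition P: x>384, i.e. old_x > 384
Step 2: Assignment gives x = old_x + 267, so old_x = x - 267
Step 3: Substitute into P: x - 267 > 384
Step 4: Simplify: x > 384+267 = 651

651


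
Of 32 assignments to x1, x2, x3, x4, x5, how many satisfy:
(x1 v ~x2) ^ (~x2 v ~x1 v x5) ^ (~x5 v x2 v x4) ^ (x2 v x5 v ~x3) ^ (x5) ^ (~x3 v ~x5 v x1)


CNF with 6 clauses over 5 vars (32 assignments).
An assignment satisfies CNF iff every clause has >=1 true literal.
Check each row (bits = x1,x2,x3,x4,x5; clause T/F shown):
  row 0 [00000]: clauses=TTTTFT -> 0
  row 1 [00001]: clauses=TTFTTT -> 0
  row 2 [00010]: clauses=TTTTFT -> 0
  row 3 [00011]: clauses=TTTTTT -> 1
  row 4 [00100]: clauses=TTTFFT -> 0
  row 5 [00101]: clauses=TTFTTF -> 0
  row 6 [00110]: clauses=TTTFFT -> 0
  row 7 [00111]: clauses=TTTTTF -> 0
  row 8 [01000]: clauses=FTTTFT -> 0
  row 9 [01001]: clauses=FTTTTT -> 0
  row 10 [01010]: clauses=FTTTFT -> 0
  row 11 [01011]: clauses=FTTTTT -> 0
  row 12 [01100]: clauses=FTTTFT -> 0
  row 13 [01101]: clauses=FTTTTF -> 0
  row 14 [01110]: clauses=FTTTFT -> 0
  row 15 [01111]: clauses=FTTTTF -> 0
  row 16 [10000]: clauses=TTTTFT -> 0
  row 17 [10001]: clauses=TTFTTT -> 0
  row 18 [10010]: clauses=TTTTFT -> 0
  row 19 [10011]: clauses=TTTTTT -> 1
  row 20 [10100]: clauses=TTTFFT -> 0
  row 21 [10101]: clauses=TTFTTT -> 0
  row 22 [10110]: clauses=TTTFFT -> 0
  row 23 [10111]: clauses=TTTTTT -> 1
  row 24 [11000]: clauses=TFTTFT -> 0
  row 25 [11001]: clauses=TTTTTT -> 1
  row 26 [11010]: clauses=TFTTFT -> 0
  row 27 [11011]: clauses=TTTTTT -> 1
  row 28 [11100]: clauses=TFTTFT -> 0
  row 29 [11101]: clauses=TTTTTT -> 1
  row 30 [11110]: clauses=TFTTFT -> 0
  row 31 [11111]: clauses=TTTTTT -> 1
Full result column, 8 rows per line (x1,x2 fixed per line; x3,x4,x5 runs 000..111 left to right):
  rows 0-7 [x1,x2=00]: 00010000  (ones: 1)
  rows 8-15 [x1,x2=01]: 00000000  (ones: 0)
  rows 16-23 [x1,x2=10]: 00010001  (ones: 2)
  rows 24-31 [x1,x2=11]: 01010101  (ones: 4)
Satisfying assignments = 1+0+2+4 = 7

7


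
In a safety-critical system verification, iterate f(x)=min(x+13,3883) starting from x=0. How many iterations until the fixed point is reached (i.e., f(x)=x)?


Step 1: x=0, cap=3883, increment=13
Step 2: x grows by 13 each step until capped at 3883; fixed point is x=3883
Step 3: iterations = ceil(3883/13) = 299

299


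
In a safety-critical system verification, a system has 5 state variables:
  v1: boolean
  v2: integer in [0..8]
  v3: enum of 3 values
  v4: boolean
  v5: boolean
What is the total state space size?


State space = product of domain sizes of all variables.
Domain sizes:
  v1 (boolean): 2
  v2 (integer in [0..8]): 9
  v3 (enum of 3 values): 3
  v4 (boolean): 2
  v5 (boolean): 2
Product = 2 * 9 * 3 * 2 * 2 = 216

216


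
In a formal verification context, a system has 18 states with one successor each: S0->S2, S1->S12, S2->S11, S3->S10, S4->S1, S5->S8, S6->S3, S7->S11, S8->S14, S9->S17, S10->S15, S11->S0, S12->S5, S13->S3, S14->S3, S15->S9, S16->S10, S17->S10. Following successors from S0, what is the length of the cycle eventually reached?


Trace from S0 until a state repeats:
  S0 -> S2 -> S11 -> S0
S0 first seen at step 0, revisited at step 3.
Cycle length = 3 - 0 = 3

3


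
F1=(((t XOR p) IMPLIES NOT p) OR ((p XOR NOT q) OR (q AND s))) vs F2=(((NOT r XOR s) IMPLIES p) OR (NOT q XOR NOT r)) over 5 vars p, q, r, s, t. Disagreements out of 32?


F1 = (((t XOR p) IMPLIES NOT p) OR ((p XOR NOT q) OR (q AND s)))
F2 = (((NOT r XOR s) IMPLIES p) OR (NOT q XOR NOT r))
Evaluate both on each of 32 rows (bits = p,q,r,s,t):
  row 0 [00000]: F1=1 F2=0 (differ) -> 1
  row 1 [00001]: F1=1 F2=0 (differ) -> 1
  row 2 [00010]: F1=1 F2=1 -> 0
  row 3 [00011]: F1=1 F2=1 -> 0
  row 4 [00100]: F1=1 F2=1 -> 0
  row 5 [00101]: F1=1 F2=1 -> 0
  row 6 [00110]: F1=1 F2=1 -> 0
  row 7 [00111]: F1=1 F2=1 -> 0
  row 8 [01000]: F1=1 F2=1 -> 0
  row 9 [01001]: F1=1 F2=1 -> 0
  row 10 [01010]: F1=1 F2=1 -> 0
  row 11 [01011]: F1=1 F2=1 -> 0
  row 12 [01100]: F1=1 F2=1 -> 0
  row 13 [01101]: F1=1 F2=1 -> 0
  row 14 [01110]: F1=1 F2=0 (differ) -> 1
  row 15 [01111]: F1=1 F2=0 (differ) -> 1
  row 16 [10000]: F1=0 F2=1 (differ) -> 1
  row 17 [10001]: F1=1 F2=1 -> 0
  row 18 [10010]: F1=0 F2=1 (differ) -> 1
  row 19 [10011]: F1=1 F2=1 -> 0
  row 20 [10100]: F1=0 F2=1 (differ) -> 1
  row 21 [10101]: F1=1 F2=1 -> 0
  row 22 [10110]: F1=0 F2=1 (differ) -> 1
  row 23 [10111]: F1=1 F2=1 -> 0
  row 24 [11000]: F1=1 F2=1 -> 0
  row 25 [11001]: F1=1 F2=1 -> 0
  row 26 [11010]: F1=1 F2=1 -> 0
  row 27 [11011]: F1=1 F2=1 -> 0
  row 28 [11100]: F1=1 F2=1 -> 0
  row 29 [11101]: F1=1 F2=1 -> 0
  row 30 [11110]: F1=1 F2=1 -> 0
  row 31 [11111]: F1=1 F2=1 -> 0
Full result column, 8 rows per line (p,q fixed per line; r,s,t runs 000..111 left to right):
  rows 0-7 [p,q=00]: 11000000  (ones: 2)
  rows 8-15 [p,q=01]: 00000011  (ones: 2)
  rows 16-23 [p,q=10]: 10101010  (ones: 4)
  rows 24-31 [p,q=11]: 00000000  (ones: 0)
Disagreements = 2+2+4+0 = 8

8


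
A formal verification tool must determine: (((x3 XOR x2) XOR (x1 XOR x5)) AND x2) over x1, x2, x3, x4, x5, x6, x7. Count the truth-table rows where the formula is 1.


Formula: (((x3 XOR x2) XOR (x1 XOR x5)) AND x2) over 7 vars (128 rows)
Evaluate each row (x1, x2, x3, x4, x5, x6, x7 as bits, MSB first):
  row 0 [0000000]: (((0 XOR 0) XOR (0 XOR 0)) AND 0) -> 0
  row 1 [0000001]: (((0 XOR 0) XOR (0 XOR 0)) AND 0) -> 0
  row 2 [0000010]: (((0 XOR 0) XOR (0 XOR 0)) AND 0) -> 0
  row 3 [0000011]: (((0 XOR 0) XOR (0 XOR 0)) AND 0) -> 0
  row 4 [0000100]: (((0 XOR 0) XOR (0 XOR 1)) AND 0) -> 0
  (every remaining row is evaluated the same way; all 128 results are listed next)
Full result column, 8 rows per line (x1,x2,x3,x4 fixed per line; x5,x6,x7 runs 000..111 left to right):
  rows 0-7 [x1,x2,x3,x4=0000]: 00000000  (ones: 0)
  rows 8-15 [x1,x2,x3,x4=0001]: 00000000  (ones: 0)
  rows 16-23 [x1,x2,x3,x4=0010]: 00000000  (ones: 0)
  rows 24-31 [x1,x2,x3,x4=0011]: 00000000  (ones: 0)
  rows 32-39 [x1,x2,x3,x4=0100]: 11110000  (ones: 4)
  rows 40-47 [x1,x2,x3,x4=0101]: 11110000  (ones: 4)
  rows 48-55 [x1,x2,x3,x4=0110]: 00001111  (ones: 4)
  rows 56-63 [x1,x2,x3,x4=0111]: 00001111  (ones: 4)
  rows 64-71 [x1,x2,x3,x4=1000]: 00000000  (ones: 0)
  rows 72-79 [x1,x2,x3,x4=1001]: 00000000  (ones: 0)
  rows 80-87 [x1,x2,x3,x4=1010]: 00000000  (ones: 0)
  rows 88-95 [x1,x2,x3,x4=1011]: 00000000  (ones: 0)
  rows 96-103 [x1,x2,x3,x4=1100]: 00001111  (ones: 4)
  rows 104-111 [x1,x2,x3,x4=1101]: 00001111  (ones: 4)
  rows 112-119 [x1,x2,x3,x4=1110]: 11110000  (ones: 4)
  rows 120-127 [x1,x2,x3,x4=1111]: 11110000  (ones: 4)
Count of 1-rows = 0+0+0+0+4+4+4+4+0+0+0+0+4+4+4+4 = 32

32


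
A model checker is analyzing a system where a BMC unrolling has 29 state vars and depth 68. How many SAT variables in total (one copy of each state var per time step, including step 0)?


BMC unrolls to depth k, creating one copy of each state var for steps 0..k.
Step count = 68 + 1 = 69 (steps 0 through 68)
Vars per step = 29
Total = 29 * 69 = 2001

2001


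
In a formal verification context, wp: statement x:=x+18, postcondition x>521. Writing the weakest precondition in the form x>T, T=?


Formula: wp(x:=E, P) = P[E/x] (substitute E for x in postcondition)
Step 1: Postcondition: x>521
Step 2: Substitute x+18 for x: x+18>521
Step 3: Solve for x: x > 521-18 = 503

503


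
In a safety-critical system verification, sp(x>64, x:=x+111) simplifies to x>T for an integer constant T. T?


Formula: sp(P, x:=E) = exists old_x. (x = E[old_x/x]) AND P[old_x/x] (old_x is the value of x before the assignment; eliminate old_x by solving x = E[old_x/x] for old_x)
Step 1: Precondition P: x>64, i.e. old_x > 64
Step 2: Assignment gives x = old_x + 111, so old_x = x - 111
Step 3: Substitute into P: x - 111 > 64
Step 4: Simplify: x > 64+111 = 175

175
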